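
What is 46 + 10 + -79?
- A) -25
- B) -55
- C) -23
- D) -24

First: 46 + 10 = 56
Then: 56 + -79 = -23
C) -23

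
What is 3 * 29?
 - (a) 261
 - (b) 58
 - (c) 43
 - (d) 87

3 * 29 = 87
d) 87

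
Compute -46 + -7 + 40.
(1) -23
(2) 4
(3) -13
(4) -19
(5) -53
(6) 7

First: -46 + -7 = -53
Then: -53 + 40 = -13
3) -13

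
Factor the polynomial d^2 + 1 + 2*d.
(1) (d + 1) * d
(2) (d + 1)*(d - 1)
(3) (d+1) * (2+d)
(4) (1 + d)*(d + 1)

We need to factor d^2 + 1 + 2*d.
The factored form is (1 + d)*(d + 1).
4) (1 + d)*(d + 1)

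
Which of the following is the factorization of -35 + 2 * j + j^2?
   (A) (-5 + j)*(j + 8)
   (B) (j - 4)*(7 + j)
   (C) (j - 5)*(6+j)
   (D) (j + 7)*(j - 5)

We need to factor -35 + 2 * j + j^2.
The factored form is (j + 7)*(j - 5).
D) (j + 7)*(j - 5)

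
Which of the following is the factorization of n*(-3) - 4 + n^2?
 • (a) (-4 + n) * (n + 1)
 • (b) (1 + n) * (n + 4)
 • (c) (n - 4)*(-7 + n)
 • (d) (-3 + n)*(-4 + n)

We need to factor n*(-3) - 4 + n^2.
The factored form is (-4 + n) * (n + 1).
a) (-4 + n) * (n + 1)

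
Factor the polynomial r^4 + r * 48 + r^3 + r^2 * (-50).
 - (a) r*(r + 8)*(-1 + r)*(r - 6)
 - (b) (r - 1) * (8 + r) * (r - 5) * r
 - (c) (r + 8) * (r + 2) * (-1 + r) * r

We need to factor r^4 + r * 48 + r^3 + r^2 * (-50).
The factored form is r*(r + 8)*(-1 + r)*(r - 6).
a) r*(r + 8)*(-1 + r)*(r - 6)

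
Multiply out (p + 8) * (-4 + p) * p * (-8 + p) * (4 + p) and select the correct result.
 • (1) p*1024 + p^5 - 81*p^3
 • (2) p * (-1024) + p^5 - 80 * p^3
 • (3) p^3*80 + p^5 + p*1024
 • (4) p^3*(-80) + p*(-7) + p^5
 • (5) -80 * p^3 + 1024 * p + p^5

Expanding (p + 8) * (-4 + p) * p * (-8 + p) * (4 + p):
= -80 * p^3 + 1024 * p + p^5
5) -80 * p^3 + 1024 * p + p^5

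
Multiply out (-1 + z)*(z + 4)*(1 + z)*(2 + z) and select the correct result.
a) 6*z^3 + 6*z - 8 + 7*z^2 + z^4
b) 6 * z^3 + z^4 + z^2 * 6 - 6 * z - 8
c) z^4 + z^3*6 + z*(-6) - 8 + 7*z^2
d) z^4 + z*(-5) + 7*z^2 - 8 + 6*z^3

Expanding (-1 + z)*(z + 4)*(1 + z)*(2 + z):
= z^4 + z^3*6 + z*(-6) - 8 + 7*z^2
c) z^4 + z^3*6 + z*(-6) - 8 + 7*z^2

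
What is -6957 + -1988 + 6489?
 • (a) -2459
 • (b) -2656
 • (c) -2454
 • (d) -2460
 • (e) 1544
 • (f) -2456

First: -6957 + -1988 = -8945
Then: -8945 + 6489 = -2456
f) -2456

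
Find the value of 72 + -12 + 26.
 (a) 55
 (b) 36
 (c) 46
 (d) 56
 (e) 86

First: 72 + -12 = 60
Then: 60 + 26 = 86
e) 86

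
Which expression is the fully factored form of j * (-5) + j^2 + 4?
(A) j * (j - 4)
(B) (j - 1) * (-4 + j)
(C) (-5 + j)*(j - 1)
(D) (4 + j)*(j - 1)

We need to factor j * (-5) + j^2 + 4.
The factored form is (j - 1) * (-4 + j).
B) (j - 1) * (-4 + j)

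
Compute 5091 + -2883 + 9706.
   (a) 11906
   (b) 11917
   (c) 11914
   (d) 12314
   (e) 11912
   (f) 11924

First: 5091 + -2883 = 2208
Then: 2208 + 9706 = 11914
c) 11914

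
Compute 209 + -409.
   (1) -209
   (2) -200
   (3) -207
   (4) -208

209 + -409 = -200
2) -200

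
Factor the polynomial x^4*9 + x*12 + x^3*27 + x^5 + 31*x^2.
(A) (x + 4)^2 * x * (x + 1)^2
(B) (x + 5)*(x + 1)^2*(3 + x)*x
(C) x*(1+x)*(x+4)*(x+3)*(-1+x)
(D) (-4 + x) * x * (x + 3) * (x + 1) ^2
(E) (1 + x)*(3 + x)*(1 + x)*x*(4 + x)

We need to factor x^4*9 + x*12 + x^3*27 + x^5 + 31*x^2.
The factored form is (1 + x)*(3 + x)*(1 + x)*x*(4 + x).
E) (1 + x)*(3 + x)*(1 + x)*x*(4 + x)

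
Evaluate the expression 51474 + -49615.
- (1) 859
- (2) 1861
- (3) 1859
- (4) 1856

51474 + -49615 = 1859
3) 1859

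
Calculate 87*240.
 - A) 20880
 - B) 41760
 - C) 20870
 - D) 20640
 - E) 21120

87 * 240 = 20880
A) 20880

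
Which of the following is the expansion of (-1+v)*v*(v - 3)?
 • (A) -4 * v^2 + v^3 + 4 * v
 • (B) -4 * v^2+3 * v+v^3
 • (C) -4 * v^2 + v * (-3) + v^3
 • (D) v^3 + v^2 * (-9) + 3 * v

Expanding (-1+v)*v*(v - 3):
= -4 * v^2+3 * v+v^3
B) -4 * v^2+3 * v+v^3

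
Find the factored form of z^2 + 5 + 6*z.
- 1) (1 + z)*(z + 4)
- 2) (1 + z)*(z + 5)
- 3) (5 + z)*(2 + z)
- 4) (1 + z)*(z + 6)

We need to factor z^2 + 5 + 6*z.
The factored form is (1 + z)*(z + 5).
2) (1 + z)*(z + 5)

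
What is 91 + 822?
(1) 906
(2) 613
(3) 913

91 + 822 = 913
3) 913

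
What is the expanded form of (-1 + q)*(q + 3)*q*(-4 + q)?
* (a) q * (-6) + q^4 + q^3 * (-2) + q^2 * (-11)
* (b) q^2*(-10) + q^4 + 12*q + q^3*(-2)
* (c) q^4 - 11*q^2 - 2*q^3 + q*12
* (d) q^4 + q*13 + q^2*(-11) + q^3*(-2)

Expanding (-1 + q)*(q + 3)*q*(-4 + q):
= q^4 - 11*q^2 - 2*q^3 + q*12
c) q^4 - 11*q^2 - 2*q^3 + q*12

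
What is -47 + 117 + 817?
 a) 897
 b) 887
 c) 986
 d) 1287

First: -47 + 117 = 70
Then: 70 + 817 = 887
b) 887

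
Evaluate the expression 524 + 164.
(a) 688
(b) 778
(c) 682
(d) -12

524 + 164 = 688
a) 688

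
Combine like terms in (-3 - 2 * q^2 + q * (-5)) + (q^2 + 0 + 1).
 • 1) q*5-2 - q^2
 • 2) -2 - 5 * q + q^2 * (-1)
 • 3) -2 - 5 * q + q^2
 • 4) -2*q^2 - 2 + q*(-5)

Adding the polynomials and combining like terms:
(-3 - 2*q^2 + q*(-5)) + (q^2 + 0 + 1)
= -2 - 5 * q + q^2 * (-1)
2) -2 - 5 * q + q^2 * (-1)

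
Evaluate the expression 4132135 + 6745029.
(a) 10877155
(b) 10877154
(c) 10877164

4132135 + 6745029 = 10877164
c) 10877164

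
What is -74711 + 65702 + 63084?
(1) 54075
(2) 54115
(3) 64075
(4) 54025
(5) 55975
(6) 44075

First: -74711 + 65702 = -9009
Then: -9009 + 63084 = 54075
1) 54075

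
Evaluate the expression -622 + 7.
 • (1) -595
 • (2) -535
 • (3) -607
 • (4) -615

-622 + 7 = -615
4) -615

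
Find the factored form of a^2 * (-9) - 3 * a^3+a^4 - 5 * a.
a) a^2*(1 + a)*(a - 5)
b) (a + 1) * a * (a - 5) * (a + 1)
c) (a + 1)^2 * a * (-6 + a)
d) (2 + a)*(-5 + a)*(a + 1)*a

We need to factor a^2 * (-9) - 3 * a^3+a^4 - 5 * a.
The factored form is (a + 1) * a * (a - 5) * (a + 1).
b) (a + 1) * a * (a - 5) * (a + 1)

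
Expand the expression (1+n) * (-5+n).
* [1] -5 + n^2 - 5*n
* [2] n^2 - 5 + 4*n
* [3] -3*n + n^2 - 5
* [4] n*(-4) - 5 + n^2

Expanding (1+n) * (-5+n):
= n*(-4) - 5 + n^2
4) n*(-4) - 5 + n^2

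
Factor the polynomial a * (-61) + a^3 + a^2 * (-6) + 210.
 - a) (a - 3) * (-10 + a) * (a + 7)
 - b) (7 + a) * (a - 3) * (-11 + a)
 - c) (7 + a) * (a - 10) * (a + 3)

We need to factor a * (-61) + a^3 + a^2 * (-6) + 210.
The factored form is (a - 3) * (-10 + a) * (a + 7).
a) (a - 3) * (-10 + a) * (a + 7)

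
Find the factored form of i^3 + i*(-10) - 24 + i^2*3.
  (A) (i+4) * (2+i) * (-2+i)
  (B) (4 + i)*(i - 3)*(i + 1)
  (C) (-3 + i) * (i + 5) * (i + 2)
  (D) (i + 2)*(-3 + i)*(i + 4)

We need to factor i^3 + i*(-10) - 24 + i^2*3.
The factored form is (i + 2)*(-3 + i)*(i + 4).
D) (i + 2)*(-3 + i)*(i + 4)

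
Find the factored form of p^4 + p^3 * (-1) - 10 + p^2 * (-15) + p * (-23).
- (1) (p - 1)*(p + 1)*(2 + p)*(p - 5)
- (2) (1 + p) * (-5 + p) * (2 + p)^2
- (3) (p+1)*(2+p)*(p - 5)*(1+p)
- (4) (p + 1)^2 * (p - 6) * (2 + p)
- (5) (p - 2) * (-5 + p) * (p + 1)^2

We need to factor p^4 + p^3 * (-1) - 10 + p^2 * (-15) + p * (-23).
The factored form is (p+1)*(2+p)*(p - 5)*(1+p).
3) (p+1)*(2+p)*(p - 5)*(1+p)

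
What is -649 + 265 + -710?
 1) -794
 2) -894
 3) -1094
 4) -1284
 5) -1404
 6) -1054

First: -649 + 265 = -384
Then: -384 + -710 = -1094
3) -1094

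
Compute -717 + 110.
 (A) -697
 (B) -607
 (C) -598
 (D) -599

-717 + 110 = -607
B) -607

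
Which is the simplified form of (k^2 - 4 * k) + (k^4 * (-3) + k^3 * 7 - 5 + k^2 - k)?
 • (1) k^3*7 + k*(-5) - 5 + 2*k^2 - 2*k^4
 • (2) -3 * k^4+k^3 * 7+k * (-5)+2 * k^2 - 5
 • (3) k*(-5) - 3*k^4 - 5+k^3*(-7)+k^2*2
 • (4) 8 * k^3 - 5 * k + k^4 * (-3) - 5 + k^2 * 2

Adding the polynomials and combining like terms:
(k^2 - 4*k) + (k^4*(-3) + k^3*7 - 5 + k^2 - k)
= -3 * k^4+k^3 * 7+k * (-5)+2 * k^2 - 5
2) -3 * k^4+k^3 * 7+k * (-5)+2 * k^2 - 5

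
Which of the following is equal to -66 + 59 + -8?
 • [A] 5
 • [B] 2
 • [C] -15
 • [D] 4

First: -66 + 59 = -7
Then: -7 + -8 = -15
C) -15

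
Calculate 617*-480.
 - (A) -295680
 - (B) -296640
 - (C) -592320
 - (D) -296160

617 * -480 = -296160
D) -296160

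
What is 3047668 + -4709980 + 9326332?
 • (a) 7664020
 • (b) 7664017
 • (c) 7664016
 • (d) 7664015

First: 3047668 + -4709980 = -1662312
Then: -1662312 + 9326332 = 7664020
a) 7664020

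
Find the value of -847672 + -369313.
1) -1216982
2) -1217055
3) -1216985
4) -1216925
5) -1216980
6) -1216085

-847672 + -369313 = -1216985
3) -1216985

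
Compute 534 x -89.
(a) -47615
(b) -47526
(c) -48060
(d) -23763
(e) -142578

534 * -89 = -47526
b) -47526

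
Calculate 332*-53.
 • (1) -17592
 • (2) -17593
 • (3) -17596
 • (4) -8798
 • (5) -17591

332 * -53 = -17596
3) -17596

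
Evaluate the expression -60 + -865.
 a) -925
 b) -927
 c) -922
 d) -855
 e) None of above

-60 + -865 = -925
a) -925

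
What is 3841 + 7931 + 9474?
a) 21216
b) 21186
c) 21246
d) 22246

First: 3841 + 7931 = 11772
Then: 11772 + 9474 = 21246
c) 21246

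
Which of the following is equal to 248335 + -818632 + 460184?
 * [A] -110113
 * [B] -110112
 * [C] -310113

First: 248335 + -818632 = -570297
Then: -570297 + 460184 = -110113
A) -110113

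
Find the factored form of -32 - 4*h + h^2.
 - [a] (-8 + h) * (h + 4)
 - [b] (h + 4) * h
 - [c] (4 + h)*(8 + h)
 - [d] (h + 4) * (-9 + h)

We need to factor -32 - 4*h + h^2.
The factored form is (-8 + h) * (h + 4).
a) (-8 + h) * (h + 4)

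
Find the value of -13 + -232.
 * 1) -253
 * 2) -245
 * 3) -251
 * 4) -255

-13 + -232 = -245
2) -245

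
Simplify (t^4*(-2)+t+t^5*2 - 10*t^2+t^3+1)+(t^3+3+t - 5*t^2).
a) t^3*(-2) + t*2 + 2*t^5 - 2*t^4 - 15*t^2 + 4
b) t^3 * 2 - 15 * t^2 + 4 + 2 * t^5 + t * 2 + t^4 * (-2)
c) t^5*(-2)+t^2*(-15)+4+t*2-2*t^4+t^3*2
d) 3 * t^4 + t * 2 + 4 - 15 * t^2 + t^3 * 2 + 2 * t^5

Adding the polynomials and combining like terms:
(t^4*(-2) + t + t^5*2 - 10*t^2 + t^3 + 1) + (t^3 + 3 + t - 5*t^2)
= t^3 * 2 - 15 * t^2 + 4 + 2 * t^5 + t * 2 + t^4 * (-2)
b) t^3 * 2 - 15 * t^2 + 4 + 2 * t^5 + t * 2 + t^4 * (-2)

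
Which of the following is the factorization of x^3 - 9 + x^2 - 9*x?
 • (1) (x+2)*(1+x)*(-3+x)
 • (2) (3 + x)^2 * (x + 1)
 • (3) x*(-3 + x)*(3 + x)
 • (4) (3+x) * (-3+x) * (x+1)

We need to factor x^3 - 9 + x^2 - 9*x.
The factored form is (3+x) * (-3+x) * (x+1).
4) (3+x) * (-3+x) * (x+1)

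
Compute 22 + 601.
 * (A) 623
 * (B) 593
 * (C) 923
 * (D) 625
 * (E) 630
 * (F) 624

22 + 601 = 623
A) 623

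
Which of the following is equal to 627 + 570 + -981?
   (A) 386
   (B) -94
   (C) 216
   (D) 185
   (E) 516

First: 627 + 570 = 1197
Then: 1197 + -981 = 216
C) 216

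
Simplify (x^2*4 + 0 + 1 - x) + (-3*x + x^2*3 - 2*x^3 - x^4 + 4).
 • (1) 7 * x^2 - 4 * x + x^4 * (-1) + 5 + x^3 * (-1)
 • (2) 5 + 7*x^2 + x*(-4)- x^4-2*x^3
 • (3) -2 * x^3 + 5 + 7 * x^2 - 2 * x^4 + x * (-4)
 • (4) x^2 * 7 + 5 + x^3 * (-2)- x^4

Adding the polynomials and combining like terms:
(x^2*4 + 0 + 1 - x) + (-3*x + x^2*3 - 2*x^3 - x^4 + 4)
= 5 + 7*x^2 + x*(-4)- x^4-2*x^3
2) 5 + 7*x^2 + x*(-4)- x^4-2*x^3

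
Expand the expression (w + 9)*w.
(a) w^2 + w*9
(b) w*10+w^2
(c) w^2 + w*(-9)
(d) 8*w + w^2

Expanding (w + 9)*w:
= w^2 + w*9
a) w^2 + w*9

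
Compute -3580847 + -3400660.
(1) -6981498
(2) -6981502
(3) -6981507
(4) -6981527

-3580847 + -3400660 = -6981507
3) -6981507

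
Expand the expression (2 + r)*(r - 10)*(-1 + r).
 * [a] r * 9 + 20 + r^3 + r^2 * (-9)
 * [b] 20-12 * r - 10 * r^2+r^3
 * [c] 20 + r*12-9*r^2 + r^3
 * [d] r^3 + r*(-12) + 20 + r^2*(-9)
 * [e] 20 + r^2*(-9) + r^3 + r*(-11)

Expanding (2 + r)*(r - 10)*(-1 + r):
= r^3 + r*(-12) + 20 + r^2*(-9)
d) r^3 + r*(-12) + 20 + r^2*(-9)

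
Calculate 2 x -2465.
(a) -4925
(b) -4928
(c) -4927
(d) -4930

2 * -2465 = -4930
d) -4930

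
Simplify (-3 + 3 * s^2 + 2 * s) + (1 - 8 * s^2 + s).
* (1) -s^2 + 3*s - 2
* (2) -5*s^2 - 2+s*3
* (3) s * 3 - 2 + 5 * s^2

Adding the polynomials and combining like terms:
(-3 + 3*s^2 + 2*s) + (1 - 8*s^2 + s)
= -5*s^2 - 2+s*3
2) -5*s^2 - 2+s*3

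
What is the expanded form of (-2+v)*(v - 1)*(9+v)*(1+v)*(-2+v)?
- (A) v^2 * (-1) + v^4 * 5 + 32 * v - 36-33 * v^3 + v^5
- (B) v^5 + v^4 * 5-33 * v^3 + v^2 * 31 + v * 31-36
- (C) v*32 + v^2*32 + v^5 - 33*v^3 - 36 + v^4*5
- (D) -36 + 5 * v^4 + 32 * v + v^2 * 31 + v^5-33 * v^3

Expanding (-2+v)*(v - 1)*(9+v)*(1+v)*(-2+v):
= -36 + 5 * v^4 + 32 * v + v^2 * 31 + v^5-33 * v^3
D) -36 + 5 * v^4 + 32 * v + v^2 * 31 + v^5-33 * v^3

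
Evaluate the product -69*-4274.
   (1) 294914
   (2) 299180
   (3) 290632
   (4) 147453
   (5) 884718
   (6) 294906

-69 * -4274 = 294906
6) 294906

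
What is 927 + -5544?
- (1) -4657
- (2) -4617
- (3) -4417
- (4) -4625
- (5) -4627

927 + -5544 = -4617
2) -4617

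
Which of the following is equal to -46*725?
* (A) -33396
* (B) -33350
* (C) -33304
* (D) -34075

-46 * 725 = -33350
B) -33350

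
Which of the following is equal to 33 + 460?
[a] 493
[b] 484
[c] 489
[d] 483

33 + 460 = 493
a) 493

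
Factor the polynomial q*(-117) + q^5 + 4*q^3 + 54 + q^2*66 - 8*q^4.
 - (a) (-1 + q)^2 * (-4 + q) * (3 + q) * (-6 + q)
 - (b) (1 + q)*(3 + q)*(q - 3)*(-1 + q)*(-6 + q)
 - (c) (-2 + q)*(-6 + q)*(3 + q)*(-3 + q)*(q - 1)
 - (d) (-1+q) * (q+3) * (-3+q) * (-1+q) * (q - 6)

We need to factor q*(-117) + q^5 + 4*q^3 + 54 + q^2*66 - 8*q^4.
The factored form is (-1+q) * (q+3) * (-3+q) * (-1+q) * (q - 6).
d) (-1+q) * (q+3) * (-3+q) * (-1+q) * (q - 6)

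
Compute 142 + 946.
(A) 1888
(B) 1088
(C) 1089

142 + 946 = 1088
B) 1088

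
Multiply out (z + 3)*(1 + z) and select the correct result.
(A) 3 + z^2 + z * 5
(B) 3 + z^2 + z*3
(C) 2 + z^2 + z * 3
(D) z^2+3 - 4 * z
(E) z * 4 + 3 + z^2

Expanding (z + 3)*(1 + z):
= z * 4 + 3 + z^2
E) z * 4 + 3 + z^2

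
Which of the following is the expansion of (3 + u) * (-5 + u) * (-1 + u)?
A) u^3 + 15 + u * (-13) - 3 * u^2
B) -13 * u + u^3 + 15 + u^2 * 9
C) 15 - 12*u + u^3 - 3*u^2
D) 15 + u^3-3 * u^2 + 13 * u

Expanding (3 + u) * (-5 + u) * (-1 + u):
= u^3 + 15 + u * (-13) - 3 * u^2
A) u^3 + 15 + u * (-13) - 3 * u^2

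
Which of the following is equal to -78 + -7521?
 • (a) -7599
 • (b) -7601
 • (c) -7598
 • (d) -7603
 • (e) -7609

-78 + -7521 = -7599
a) -7599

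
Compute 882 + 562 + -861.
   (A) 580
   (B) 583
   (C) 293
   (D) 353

First: 882 + 562 = 1444
Then: 1444 + -861 = 583
B) 583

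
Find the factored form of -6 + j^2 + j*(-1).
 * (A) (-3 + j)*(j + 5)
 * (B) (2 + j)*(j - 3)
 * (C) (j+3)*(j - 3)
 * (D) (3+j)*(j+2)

We need to factor -6 + j^2 + j*(-1).
The factored form is (2 + j)*(j - 3).
B) (2 + j)*(j - 3)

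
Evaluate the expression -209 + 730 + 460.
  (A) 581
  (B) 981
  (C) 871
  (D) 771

First: -209 + 730 = 521
Then: 521 + 460 = 981
B) 981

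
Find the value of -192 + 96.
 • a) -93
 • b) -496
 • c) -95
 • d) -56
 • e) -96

-192 + 96 = -96
e) -96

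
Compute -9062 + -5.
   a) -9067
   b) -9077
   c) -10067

-9062 + -5 = -9067
a) -9067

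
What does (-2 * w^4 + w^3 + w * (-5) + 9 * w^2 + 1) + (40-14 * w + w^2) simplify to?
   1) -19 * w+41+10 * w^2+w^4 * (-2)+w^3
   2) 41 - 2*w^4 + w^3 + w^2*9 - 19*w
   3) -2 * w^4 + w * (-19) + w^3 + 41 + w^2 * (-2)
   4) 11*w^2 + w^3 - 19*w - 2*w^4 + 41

Adding the polynomials and combining like terms:
(-2*w^4 + w^3 + w*(-5) + 9*w^2 + 1) + (40 - 14*w + w^2)
= -19 * w+41+10 * w^2+w^4 * (-2)+w^3
1) -19 * w+41+10 * w^2+w^4 * (-2)+w^3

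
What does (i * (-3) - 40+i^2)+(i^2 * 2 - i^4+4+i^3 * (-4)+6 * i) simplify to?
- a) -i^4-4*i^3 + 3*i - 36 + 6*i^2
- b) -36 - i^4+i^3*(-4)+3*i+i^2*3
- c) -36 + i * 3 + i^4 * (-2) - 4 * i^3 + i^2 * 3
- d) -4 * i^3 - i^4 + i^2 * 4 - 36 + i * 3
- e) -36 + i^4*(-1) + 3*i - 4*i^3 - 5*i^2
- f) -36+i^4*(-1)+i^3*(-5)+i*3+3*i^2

Adding the polynomials and combining like terms:
(i*(-3) - 40 + i^2) + (i^2*2 - i^4 + 4 + i^3*(-4) + 6*i)
= -36 - i^4+i^3*(-4)+3*i+i^2*3
b) -36 - i^4+i^3*(-4)+3*i+i^2*3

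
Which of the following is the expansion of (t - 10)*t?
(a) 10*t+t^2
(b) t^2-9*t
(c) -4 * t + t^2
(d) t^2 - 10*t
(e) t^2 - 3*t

Expanding (t - 10)*t:
= t^2 - 10*t
d) t^2 - 10*t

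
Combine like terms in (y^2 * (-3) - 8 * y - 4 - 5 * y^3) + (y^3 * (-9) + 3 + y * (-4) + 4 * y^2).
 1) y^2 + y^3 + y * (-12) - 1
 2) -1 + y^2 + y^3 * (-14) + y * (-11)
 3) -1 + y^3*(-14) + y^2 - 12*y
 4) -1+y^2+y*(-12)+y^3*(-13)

Adding the polynomials and combining like terms:
(y^2*(-3) - 8*y - 4 - 5*y^3) + (y^3*(-9) + 3 + y*(-4) + 4*y^2)
= -1 + y^3*(-14) + y^2 - 12*y
3) -1 + y^3*(-14) + y^2 - 12*y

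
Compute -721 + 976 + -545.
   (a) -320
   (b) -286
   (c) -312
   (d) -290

First: -721 + 976 = 255
Then: 255 + -545 = -290
d) -290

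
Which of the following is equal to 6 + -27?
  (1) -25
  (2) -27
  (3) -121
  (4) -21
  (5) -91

6 + -27 = -21
4) -21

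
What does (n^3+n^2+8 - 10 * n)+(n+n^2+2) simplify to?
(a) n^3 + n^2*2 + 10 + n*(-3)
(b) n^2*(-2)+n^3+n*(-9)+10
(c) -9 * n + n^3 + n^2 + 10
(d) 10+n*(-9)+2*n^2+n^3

Adding the polynomials and combining like terms:
(n^3 + n^2 + 8 - 10*n) + (n + n^2 + 2)
= 10+n*(-9)+2*n^2+n^3
d) 10+n*(-9)+2*n^2+n^3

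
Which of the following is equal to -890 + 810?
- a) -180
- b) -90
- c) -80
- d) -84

-890 + 810 = -80
c) -80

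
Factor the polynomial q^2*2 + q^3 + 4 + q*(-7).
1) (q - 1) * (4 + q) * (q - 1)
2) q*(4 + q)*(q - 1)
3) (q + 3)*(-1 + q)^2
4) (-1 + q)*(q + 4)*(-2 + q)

We need to factor q^2*2 + q^3 + 4 + q*(-7).
The factored form is (q - 1) * (4 + q) * (q - 1).
1) (q - 1) * (4 + q) * (q - 1)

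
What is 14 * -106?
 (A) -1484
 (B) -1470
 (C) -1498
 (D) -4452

14 * -106 = -1484
A) -1484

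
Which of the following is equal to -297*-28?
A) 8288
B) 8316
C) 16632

-297 * -28 = 8316
B) 8316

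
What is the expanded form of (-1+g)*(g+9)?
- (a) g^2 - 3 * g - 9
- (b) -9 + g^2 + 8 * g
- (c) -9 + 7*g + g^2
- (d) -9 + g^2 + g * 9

Expanding (-1+g)*(g+9):
= -9 + g^2 + 8 * g
b) -9 + g^2 + 8 * g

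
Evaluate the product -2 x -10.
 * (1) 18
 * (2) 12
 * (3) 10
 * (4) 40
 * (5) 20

-2 * -10 = 20
5) 20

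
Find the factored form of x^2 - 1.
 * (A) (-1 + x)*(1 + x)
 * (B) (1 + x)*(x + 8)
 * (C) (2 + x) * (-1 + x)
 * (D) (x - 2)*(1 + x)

We need to factor x^2 - 1.
The factored form is (-1 + x)*(1 + x).
A) (-1 + x)*(1 + x)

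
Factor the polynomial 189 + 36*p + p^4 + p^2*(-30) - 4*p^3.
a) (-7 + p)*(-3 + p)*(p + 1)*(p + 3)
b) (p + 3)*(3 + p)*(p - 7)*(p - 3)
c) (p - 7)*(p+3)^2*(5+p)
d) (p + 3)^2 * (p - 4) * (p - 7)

We need to factor 189 + 36*p + p^4 + p^2*(-30) - 4*p^3.
The factored form is (p + 3)*(3 + p)*(p - 7)*(p - 3).
b) (p + 3)*(3 + p)*(p - 7)*(p - 3)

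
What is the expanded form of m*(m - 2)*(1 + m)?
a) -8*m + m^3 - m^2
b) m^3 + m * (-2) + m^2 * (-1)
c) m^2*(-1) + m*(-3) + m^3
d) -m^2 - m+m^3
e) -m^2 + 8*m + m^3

Expanding m*(m - 2)*(1 + m):
= m^3 + m * (-2) + m^2 * (-1)
b) m^3 + m * (-2) + m^2 * (-1)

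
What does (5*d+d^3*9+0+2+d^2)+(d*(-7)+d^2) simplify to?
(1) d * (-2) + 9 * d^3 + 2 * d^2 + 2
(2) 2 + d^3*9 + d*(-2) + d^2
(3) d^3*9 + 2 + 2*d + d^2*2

Adding the polynomials and combining like terms:
(5*d + d^3*9 + 0 + 2 + d^2) + (d*(-7) + d^2)
= d * (-2) + 9 * d^3 + 2 * d^2 + 2
1) d * (-2) + 9 * d^3 + 2 * d^2 + 2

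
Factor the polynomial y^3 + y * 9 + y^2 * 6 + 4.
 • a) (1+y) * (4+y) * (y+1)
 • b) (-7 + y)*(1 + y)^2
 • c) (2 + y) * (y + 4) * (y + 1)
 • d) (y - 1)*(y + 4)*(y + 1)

We need to factor y^3 + y * 9 + y^2 * 6 + 4.
The factored form is (1+y) * (4+y) * (y+1).
a) (1+y) * (4+y) * (y+1)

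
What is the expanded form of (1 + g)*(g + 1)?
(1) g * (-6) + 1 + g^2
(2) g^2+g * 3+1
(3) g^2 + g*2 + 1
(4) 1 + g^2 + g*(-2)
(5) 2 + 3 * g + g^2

Expanding (1 + g)*(g + 1):
= g^2 + g*2 + 1
3) g^2 + g*2 + 1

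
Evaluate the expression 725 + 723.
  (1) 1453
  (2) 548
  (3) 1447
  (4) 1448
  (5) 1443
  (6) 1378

725 + 723 = 1448
4) 1448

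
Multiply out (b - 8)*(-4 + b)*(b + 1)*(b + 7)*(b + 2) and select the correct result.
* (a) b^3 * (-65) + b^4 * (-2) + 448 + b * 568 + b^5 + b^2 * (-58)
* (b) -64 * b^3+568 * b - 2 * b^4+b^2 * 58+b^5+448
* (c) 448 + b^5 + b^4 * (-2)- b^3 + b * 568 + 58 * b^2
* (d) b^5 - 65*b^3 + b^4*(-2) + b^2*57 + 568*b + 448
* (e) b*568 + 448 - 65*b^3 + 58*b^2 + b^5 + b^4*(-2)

Expanding (b - 8)*(-4 + b)*(b + 1)*(b + 7)*(b + 2):
= b*568 + 448 - 65*b^3 + 58*b^2 + b^5 + b^4*(-2)
e) b*568 + 448 - 65*b^3 + 58*b^2 + b^5 + b^4*(-2)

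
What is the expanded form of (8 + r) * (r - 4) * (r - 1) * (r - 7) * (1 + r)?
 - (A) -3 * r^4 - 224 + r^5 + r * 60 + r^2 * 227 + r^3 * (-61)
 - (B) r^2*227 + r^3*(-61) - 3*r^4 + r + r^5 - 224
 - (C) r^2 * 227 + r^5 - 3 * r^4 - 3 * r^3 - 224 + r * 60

Expanding (8 + r) * (r - 4) * (r - 1) * (r - 7) * (1 + r):
= -3 * r^4 - 224 + r^5 + r * 60 + r^2 * 227 + r^3 * (-61)
A) -3 * r^4 - 224 + r^5 + r * 60 + r^2 * 227 + r^3 * (-61)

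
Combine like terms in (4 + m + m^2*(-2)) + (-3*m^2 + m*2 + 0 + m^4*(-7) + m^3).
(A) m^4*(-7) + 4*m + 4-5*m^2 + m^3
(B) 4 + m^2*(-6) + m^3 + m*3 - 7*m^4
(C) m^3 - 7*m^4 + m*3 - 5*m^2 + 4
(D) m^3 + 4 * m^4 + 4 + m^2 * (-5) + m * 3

Adding the polynomials and combining like terms:
(4 + m + m^2*(-2)) + (-3*m^2 + m*2 + 0 + m^4*(-7) + m^3)
= m^3 - 7*m^4 + m*3 - 5*m^2 + 4
C) m^3 - 7*m^4 + m*3 - 5*m^2 + 4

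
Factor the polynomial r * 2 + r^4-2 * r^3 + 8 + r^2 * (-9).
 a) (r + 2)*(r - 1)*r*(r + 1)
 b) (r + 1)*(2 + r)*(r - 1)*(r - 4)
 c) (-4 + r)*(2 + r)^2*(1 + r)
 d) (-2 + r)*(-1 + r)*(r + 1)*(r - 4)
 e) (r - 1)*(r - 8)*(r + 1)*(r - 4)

We need to factor r * 2 + r^4-2 * r^3 + 8 + r^2 * (-9).
The factored form is (r + 1)*(2 + r)*(r - 1)*(r - 4).
b) (r + 1)*(2 + r)*(r - 1)*(r - 4)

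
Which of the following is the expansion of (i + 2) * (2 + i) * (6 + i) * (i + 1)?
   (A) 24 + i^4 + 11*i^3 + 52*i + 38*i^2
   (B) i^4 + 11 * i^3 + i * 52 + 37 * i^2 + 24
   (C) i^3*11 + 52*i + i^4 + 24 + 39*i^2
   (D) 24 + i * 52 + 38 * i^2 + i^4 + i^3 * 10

Expanding (i + 2) * (2 + i) * (6 + i) * (i + 1):
= 24 + i^4 + 11*i^3 + 52*i + 38*i^2
A) 24 + i^4 + 11*i^3 + 52*i + 38*i^2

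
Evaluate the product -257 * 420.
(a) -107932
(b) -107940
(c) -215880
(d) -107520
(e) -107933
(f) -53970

-257 * 420 = -107940
b) -107940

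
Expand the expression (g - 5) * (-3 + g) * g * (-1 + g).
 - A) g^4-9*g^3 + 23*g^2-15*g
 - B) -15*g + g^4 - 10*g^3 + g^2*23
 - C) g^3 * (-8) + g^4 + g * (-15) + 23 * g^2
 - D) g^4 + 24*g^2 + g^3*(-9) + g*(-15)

Expanding (g - 5) * (-3 + g) * g * (-1 + g):
= g^4-9*g^3 + 23*g^2-15*g
A) g^4-9*g^3 + 23*g^2-15*g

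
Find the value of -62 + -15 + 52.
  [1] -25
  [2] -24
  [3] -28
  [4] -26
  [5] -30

First: -62 + -15 = -77
Then: -77 + 52 = -25
1) -25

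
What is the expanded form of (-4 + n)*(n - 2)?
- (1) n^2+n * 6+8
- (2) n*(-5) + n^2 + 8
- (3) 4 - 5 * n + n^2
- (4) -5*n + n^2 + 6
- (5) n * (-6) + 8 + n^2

Expanding (-4 + n)*(n - 2):
= n * (-6) + 8 + n^2
5) n * (-6) + 8 + n^2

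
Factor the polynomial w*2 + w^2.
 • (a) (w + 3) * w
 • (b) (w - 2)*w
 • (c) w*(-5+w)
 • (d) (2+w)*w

We need to factor w*2 + w^2.
The factored form is (2+w)*w.
d) (2+w)*w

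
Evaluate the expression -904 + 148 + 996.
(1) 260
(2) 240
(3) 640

First: -904 + 148 = -756
Then: -756 + 996 = 240
2) 240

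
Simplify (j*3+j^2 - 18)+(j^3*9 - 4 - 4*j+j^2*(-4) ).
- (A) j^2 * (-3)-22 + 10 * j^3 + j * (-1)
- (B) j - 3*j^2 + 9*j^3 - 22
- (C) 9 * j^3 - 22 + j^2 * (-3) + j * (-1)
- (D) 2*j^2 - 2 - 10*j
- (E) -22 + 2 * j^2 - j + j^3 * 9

Adding the polynomials and combining like terms:
(j*3 + j^2 - 18) + (j^3*9 - 4 - 4*j + j^2*(-4))
= 9 * j^3 - 22 + j^2 * (-3) + j * (-1)
C) 9 * j^3 - 22 + j^2 * (-3) + j * (-1)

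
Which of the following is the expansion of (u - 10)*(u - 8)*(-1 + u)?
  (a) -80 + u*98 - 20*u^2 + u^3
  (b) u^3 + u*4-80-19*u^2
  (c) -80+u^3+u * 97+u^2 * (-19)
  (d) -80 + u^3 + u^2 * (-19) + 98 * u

Expanding (u - 10)*(u - 8)*(-1 + u):
= -80 + u^3 + u^2 * (-19) + 98 * u
d) -80 + u^3 + u^2 * (-19) + 98 * u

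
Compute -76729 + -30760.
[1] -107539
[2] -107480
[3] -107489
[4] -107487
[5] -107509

-76729 + -30760 = -107489
3) -107489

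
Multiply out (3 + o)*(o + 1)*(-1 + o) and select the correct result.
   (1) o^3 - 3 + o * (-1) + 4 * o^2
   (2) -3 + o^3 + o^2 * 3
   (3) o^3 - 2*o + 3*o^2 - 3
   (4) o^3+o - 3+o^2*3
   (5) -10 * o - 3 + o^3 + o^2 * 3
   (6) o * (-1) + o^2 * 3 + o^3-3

Expanding (3 + o)*(o + 1)*(-1 + o):
= o * (-1) + o^2 * 3 + o^3-3
6) o * (-1) + o^2 * 3 + o^3-3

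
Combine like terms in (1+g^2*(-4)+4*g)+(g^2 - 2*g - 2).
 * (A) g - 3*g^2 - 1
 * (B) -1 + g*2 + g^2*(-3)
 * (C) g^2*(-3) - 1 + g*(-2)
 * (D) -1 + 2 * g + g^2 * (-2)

Adding the polynomials and combining like terms:
(1 + g^2*(-4) + 4*g) + (g^2 - 2*g - 2)
= -1 + g*2 + g^2*(-3)
B) -1 + g*2 + g^2*(-3)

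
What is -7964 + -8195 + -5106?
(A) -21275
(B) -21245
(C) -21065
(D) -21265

First: -7964 + -8195 = -16159
Then: -16159 + -5106 = -21265
D) -21265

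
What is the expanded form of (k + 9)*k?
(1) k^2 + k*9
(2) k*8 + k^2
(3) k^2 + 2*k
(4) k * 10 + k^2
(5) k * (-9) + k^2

Expanding (k + 9)*k:
= k^2 + k*9
1) k^2 + k*9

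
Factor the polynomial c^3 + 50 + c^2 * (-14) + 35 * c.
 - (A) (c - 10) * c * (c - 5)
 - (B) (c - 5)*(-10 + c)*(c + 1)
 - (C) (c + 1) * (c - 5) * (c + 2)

We need to factor c^3 + 50 + c^2 * (-14) + 35 * c.
The factored form is (c - 5)*(-10 + c)*(c + 1).
B) (c - 5)*(-10 + c)*(c + 1)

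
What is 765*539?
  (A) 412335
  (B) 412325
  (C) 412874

765 * 539 = 412335
A) 412335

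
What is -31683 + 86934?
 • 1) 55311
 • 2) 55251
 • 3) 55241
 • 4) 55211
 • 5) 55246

-31683 + 86934 = 55251
2) 55251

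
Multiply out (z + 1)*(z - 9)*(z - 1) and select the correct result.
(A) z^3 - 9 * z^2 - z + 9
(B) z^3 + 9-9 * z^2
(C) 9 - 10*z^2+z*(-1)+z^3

Expanding (z + 1)*(z - 9)*(z - 1):
= z^3 - 9 * z^2 - z + 9
A) z^3 - 9 * z^2 - z + 9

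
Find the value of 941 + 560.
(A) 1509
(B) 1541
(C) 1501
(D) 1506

941 + 560 = 1501
C) 1501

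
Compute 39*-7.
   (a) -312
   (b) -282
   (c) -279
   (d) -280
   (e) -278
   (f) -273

39 * -7 = -273
f) -273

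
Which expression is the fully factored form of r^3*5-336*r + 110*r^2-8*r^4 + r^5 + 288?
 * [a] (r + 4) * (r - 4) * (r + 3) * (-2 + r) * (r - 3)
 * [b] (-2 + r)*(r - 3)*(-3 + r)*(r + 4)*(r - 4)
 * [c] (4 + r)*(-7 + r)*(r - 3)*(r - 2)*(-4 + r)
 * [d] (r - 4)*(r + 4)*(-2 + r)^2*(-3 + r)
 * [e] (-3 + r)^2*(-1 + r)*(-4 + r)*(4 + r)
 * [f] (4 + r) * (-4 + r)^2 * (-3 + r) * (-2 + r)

We need to factor r^3*5-336*r + 110*r^2-8*r^4 + r^5 + 288.
The factored form is (-2 + r)*(r - 3)*(-3 + r)*(r + 4)*(r - 4).
b) (-2 + r)*(r - 3)*(-3 + r)*(r + 4)*(r - 4)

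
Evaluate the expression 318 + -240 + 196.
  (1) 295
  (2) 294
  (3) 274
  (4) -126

First: 318 + -240 = 78
Then: 78 + 196 = 274
3) 274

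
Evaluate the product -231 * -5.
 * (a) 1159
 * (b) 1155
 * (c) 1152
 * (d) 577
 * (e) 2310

-231 * -5 = 1155
b) 1155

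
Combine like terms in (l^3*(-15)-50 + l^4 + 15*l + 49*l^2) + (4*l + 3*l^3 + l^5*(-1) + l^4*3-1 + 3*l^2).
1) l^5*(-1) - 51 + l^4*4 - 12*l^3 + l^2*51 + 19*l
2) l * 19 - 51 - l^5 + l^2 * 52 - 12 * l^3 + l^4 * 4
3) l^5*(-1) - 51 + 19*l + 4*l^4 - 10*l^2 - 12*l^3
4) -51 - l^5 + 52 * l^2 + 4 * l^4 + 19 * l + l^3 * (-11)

Adding the polynomials and combining like terms:
(l^3*(-15) - 50 + l^4 + 15*l + 49*l^2) + (4*l + 3*l^3 + l^5*(-1) + l^4*3 - 1 + 3*l^2)
= l * 19 - 51 - l^5 + l^2 * 52 - 12 * l^3 + l^4 * 4
2) l * 19 - 51 - l^5 + l^2 * 52 - 12 * l^3 + l^4 * 4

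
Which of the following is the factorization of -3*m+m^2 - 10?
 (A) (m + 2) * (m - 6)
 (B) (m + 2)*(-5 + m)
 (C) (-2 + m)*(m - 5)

We need to factor -3*m+m^2 - 10.
The factored form is (m + 2)*(-5 + m).
B) (m + 2)*(-5 + m)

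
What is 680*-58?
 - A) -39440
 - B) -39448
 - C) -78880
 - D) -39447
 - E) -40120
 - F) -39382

680 * -58 = -39440
A) -39440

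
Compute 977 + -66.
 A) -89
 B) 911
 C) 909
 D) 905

977 + -66 = 911
B) 911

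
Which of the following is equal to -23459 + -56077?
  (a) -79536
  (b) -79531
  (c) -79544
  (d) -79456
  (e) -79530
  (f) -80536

-23459 + -56077 = -79536
a) -79536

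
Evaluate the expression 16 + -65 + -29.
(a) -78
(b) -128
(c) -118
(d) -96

First: 16 + -65 = -49
Then: -49 + -29 = -78
a) -78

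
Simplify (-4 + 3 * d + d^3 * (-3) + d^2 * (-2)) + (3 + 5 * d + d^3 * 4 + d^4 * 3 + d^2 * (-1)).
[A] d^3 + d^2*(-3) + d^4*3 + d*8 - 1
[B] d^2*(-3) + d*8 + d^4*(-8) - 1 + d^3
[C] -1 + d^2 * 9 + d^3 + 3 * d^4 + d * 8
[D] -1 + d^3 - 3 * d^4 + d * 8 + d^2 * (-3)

Adding the polynomials and combining like terms:
(-4 + 3*d + d^3*(-3) + d^2*(-2)) + (3 + 5*d + d^3*4 + d^4*3 + d^2*(-1))
= d^3 + d^2*(-3) + d^4*3 + d*8 - 1
A) d^3 + d^2*(-3) + d^4*3 + d*8 - 1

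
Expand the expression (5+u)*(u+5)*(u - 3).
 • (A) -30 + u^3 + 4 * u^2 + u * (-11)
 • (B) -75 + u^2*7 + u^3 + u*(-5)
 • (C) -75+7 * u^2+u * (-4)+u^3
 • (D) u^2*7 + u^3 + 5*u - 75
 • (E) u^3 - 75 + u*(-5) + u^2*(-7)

Expanding (5+u)*(u+5)*(u - 3):
= -75 + u^2*7 + u^3 + u*(-5)
B) -75 + u^2*7 + u^3 + u*(-5)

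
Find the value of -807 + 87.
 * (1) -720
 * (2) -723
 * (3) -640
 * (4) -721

-807 + 87 = -720
1) -720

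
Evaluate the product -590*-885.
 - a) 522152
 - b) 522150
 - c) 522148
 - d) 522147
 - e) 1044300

-590 * -885 = 522150
b) 522150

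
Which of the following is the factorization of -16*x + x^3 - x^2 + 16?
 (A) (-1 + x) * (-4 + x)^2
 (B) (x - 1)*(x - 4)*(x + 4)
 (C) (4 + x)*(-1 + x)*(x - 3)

We need to factor -16*x + x^3 - x^2 + 16.
The factored form is (x - 1)*(x - 4)*(x + 4).
B) (x - 1)*(x - 4)*(x + 4)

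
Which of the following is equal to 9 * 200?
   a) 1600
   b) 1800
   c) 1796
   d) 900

9 * 200 = 1800
b) 1800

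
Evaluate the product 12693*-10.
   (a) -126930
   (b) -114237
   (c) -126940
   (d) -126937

12693 * -10 = -126930
a) -126930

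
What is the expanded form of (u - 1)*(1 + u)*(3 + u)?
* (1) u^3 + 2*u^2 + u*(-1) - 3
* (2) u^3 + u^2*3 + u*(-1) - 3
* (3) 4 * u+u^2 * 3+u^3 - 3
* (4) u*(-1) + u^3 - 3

Expanding (u - 1)*(1 + u)*(3 + u):
= u^3 + u^2*3 + u*(-1) - 3
2) u^3 + u^2*3 + u*(-1) - 3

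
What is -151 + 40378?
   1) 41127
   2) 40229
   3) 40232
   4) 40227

-151 + 40378 = 40227
4) 40227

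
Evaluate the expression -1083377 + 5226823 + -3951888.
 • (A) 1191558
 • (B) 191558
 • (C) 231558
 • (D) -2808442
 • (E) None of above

First: -1083377 + 5226823 = 4143446
Then: 4143446 + -3951888 = 191558
B) 191558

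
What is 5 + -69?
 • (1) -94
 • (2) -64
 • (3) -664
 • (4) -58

5 + -69 = -64
2) -64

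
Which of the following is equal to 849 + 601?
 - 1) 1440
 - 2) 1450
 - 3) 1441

849 + 601 = 1450
2) 1450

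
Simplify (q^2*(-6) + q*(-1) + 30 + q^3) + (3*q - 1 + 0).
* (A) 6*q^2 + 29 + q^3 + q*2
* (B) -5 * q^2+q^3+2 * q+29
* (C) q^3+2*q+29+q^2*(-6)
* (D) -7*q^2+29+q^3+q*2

Adding the polynomials and combining like terms:
(q^2*(-6) + q*(-1) + 30 + q^3) + (3*q - 1 + 0)
= q^3+2*q+29+q^2*(-6)
C) q^3+2*q+29+q^2*(-6)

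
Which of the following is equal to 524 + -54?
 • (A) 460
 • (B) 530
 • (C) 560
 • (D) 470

524 + -54 = 470
D) 470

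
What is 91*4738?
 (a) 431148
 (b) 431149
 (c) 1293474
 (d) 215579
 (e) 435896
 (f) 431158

91 * 4738 = 431158
f) 431158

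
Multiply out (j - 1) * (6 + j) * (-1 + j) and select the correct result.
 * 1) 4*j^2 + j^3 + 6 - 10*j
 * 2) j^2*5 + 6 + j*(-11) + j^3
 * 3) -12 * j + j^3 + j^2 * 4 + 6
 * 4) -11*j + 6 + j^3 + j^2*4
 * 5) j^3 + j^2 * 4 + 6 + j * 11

Expanding (j - 1) * (6 + j) * (-1 + j):
= -11*j + 6 + j^3 + j^2*4
4) -11*j + 6 + j^3 + j^2*4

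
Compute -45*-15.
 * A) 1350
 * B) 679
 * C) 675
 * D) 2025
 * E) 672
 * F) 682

-45 * -15 = 675
C) 675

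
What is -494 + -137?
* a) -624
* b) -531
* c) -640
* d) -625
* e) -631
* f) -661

-494 + -137 = -631
e) -631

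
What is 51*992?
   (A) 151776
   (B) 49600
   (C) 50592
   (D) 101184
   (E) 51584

51 * 992 = 50592
C) 50592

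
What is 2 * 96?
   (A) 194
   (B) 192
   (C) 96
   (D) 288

2 * 96 = 192
B) 192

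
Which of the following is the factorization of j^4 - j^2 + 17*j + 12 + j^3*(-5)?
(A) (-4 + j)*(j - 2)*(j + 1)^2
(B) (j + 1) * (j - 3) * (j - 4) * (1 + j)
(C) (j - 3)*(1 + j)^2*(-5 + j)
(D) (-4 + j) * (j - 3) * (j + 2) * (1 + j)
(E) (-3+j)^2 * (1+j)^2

We need to factor j^4 - j^2 + 17*j + 12 + j^3*(-5).
The factored form is (j + 1) * (j - 3) * (j - 4) * (1 + j).
B) (j + 1) * (j - 3) * (j - 4) * (1 + j)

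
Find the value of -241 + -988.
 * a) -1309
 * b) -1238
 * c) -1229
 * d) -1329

-241 + -988 = -1229
c) -1229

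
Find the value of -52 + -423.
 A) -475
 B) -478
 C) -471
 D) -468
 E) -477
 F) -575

-52 + -423 = -475
A) -475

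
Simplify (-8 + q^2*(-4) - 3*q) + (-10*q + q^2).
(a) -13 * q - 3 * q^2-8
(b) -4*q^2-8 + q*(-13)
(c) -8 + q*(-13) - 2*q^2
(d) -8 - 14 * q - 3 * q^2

Adding the polynomials and combining like terms:
(-8 + q^2*(-4) - 3*q) + (-10*q + q^2)
= -13 * q - 3 * q^2-8
a) -13 * q - 3 * q^2-8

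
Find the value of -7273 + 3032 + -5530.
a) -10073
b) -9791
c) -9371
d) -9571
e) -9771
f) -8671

First: -7273 + 3032 = -4241
Then: -4241 + -5530 = -9771
e) -9771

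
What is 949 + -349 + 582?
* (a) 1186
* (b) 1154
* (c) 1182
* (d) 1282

First: 949 + -349 = 600
Then: 600 + 582 = 1182
c) 1182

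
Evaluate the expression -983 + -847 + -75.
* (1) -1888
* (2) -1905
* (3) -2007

First: -983 + -847 = -1830
Then: -1830 + -75 = -1905
2) -1905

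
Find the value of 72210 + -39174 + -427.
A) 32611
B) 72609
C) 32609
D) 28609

First: 72210 + -39174 = 33036
Then: 33036 + -427 = 32609
C) 32609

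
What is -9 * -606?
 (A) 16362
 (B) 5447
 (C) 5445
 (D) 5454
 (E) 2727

-9 * -606 = 5454
D) 5454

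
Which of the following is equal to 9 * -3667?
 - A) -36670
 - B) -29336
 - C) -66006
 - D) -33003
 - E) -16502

9 * -3667 = -33003
D) -33003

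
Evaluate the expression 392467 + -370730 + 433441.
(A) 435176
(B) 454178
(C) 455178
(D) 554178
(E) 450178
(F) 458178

First: 392467 + -370730 = 21737
Then: 21737 + 433441 = 455178
C) 455178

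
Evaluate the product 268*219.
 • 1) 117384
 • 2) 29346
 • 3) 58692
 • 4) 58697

268 * 219 = 58692
3) 58692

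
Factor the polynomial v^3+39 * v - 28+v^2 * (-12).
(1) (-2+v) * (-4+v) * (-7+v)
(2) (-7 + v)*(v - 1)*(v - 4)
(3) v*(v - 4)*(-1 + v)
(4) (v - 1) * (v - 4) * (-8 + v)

We need to factor v^3+39 * v - 28+v^2 * (-12).
The factored form is (-7 + v)*(v - 1)*(v - 4).
2) (-7 + v)*(v - 1)*(v - 4)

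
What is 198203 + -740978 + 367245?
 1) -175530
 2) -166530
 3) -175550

First: 198203 + -740978 = -542775
Then: -542775 + 367245 = -175530
1) -175530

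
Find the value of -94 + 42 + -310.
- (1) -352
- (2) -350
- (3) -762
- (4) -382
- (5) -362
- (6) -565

First: -94 + 42 = -52
Then: -52 + -310 = -362
5) -362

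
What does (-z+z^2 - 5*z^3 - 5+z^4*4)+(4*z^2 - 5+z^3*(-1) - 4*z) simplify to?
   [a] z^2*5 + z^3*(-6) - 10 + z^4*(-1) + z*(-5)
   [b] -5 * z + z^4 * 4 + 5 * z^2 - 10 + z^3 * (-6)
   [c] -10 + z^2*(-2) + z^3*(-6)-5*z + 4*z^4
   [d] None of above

Adding the polynomials and combining like terms:
(-z + z^2 - 5*z^3 - 5 + z^4*4) + (4*z^2 - 5 + z^3*(-1) - 4*z)
= -5 * z + z^4 * 4 + 5 * z^2 - 10 + z^3 * (-6)
b) -5 * z + z^4 * 4 + 5 * z^2 - 10 + z^3 * (-6)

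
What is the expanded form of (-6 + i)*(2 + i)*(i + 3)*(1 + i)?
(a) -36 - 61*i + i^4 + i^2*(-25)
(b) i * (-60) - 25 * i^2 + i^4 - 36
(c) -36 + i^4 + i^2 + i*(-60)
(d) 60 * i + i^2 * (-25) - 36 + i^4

Expanding (-6 + i)*(2 + i)*(i + 3)*(1 + i):
= i * (-60) - 25 * i^2 + i^4 - 36
b) i * (-60) - 25 * i^2 + i^4 - 36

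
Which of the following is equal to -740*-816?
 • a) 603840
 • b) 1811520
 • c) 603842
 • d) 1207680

-740 * -816 = 603840
a) 603840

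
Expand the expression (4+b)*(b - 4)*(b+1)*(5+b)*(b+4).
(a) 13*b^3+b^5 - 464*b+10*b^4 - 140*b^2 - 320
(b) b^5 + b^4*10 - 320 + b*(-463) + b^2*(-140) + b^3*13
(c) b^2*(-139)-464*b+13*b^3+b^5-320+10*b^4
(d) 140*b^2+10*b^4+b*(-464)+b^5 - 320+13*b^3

Expanding (4+b)*(b - 4)*(b+1)*(5+b)*(b+4):
= 13*b^3+b^5 - 464*b+10*b^4 - 140*b^2 - 320
a) 13*b^3+b^5 - 464*b+10*b^4 - 140*b^2 - 320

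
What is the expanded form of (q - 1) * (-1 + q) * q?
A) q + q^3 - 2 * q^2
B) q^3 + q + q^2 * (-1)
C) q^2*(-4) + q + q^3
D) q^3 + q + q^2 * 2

Expanding (q - 1) * (-1 + q) * q:
= q + q^3 - 2 * q^2
A) q + q^3 - 2 * q^2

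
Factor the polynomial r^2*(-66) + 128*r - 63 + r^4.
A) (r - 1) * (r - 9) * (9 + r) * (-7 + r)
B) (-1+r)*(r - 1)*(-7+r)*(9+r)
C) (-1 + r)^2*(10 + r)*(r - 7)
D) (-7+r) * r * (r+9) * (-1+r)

We need to factor r^2*(-66) + 128*r - 63 + r^4.
The factored form is (-1+r)*(r - 1)*(-7+r)*(9+r).
B) (-1+r)*(r - 1)*(-7+r)*(9+r)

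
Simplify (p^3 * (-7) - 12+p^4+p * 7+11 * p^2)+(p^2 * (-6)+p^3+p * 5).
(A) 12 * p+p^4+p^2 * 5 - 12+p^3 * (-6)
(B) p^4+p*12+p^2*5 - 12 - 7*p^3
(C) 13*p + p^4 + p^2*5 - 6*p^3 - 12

Adding the polynomials and combining like terms:
(p^3*(-7) - 12 + p^4 + p*7 + 11*p^2) + (p^2*(-6) + p^3 + p*5)
= 12 * p+p^4+p^2 * 5 - 12+p^3 * (-6)
A) 12 * p+p^4+p^2 * 5 - 12+p^3 * (-6)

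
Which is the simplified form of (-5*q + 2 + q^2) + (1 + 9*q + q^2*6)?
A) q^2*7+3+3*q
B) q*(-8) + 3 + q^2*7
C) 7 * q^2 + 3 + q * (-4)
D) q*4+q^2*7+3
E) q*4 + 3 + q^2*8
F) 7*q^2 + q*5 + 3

Adding the polynomials and combining like terms:
(-5*q + 2 + q^2) + (1 + 9*q + q^2*6)
= q*4+q^2*7+3
D) q*4+q^2*7+3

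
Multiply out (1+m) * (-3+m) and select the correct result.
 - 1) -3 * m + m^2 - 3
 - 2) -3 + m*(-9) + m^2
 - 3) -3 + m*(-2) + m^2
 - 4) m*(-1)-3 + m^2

Expanding (1+m) * (-3+m):
= -3 + m*(-2) + m^2
3) -3 + m*(-2) + m^2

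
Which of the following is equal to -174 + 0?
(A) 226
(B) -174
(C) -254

-174 + 0 = -174
B) -174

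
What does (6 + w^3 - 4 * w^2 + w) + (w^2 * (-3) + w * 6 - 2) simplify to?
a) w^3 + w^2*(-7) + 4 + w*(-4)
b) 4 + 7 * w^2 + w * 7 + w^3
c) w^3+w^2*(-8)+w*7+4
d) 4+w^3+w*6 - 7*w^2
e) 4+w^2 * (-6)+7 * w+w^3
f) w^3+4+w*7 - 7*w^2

Adding the polynomials and combining like terms:
(6 + w^3 - 4*w^2 + w) + (w^2*(-3) + w*6 - 2)
= w^3+4+w*7 - 7*w^2
f) w^3+4+w*7 - 7*w^2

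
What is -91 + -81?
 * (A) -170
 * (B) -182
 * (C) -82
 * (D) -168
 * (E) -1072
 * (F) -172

-91 + -81 = -172
F) -172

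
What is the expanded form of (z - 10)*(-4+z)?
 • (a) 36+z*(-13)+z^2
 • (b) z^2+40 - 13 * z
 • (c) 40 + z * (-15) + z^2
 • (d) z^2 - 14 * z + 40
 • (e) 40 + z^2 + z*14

Expanding (z - 10)*(-4+z):
= z^2 - 14 * z + 40
d) z^2 - 14 * z + 40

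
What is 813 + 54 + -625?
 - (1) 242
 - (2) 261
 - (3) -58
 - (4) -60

First: 813 + 54 = 867
Then: 867 + -625 = 242
1) 242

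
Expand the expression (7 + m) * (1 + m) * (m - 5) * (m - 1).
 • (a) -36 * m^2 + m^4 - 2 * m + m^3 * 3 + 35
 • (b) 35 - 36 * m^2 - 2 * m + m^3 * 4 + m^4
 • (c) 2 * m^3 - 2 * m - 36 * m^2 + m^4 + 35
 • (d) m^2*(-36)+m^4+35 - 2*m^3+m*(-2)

Expanding (7 + m) * (1 + m) * (m - 5) * (m - 1):
= 2 * m^3 - 2 * m - 36 * m^2 + m^4 + 35
c) 2 * m^3 - 2 * m - 36 * m^2 + m^4 + 35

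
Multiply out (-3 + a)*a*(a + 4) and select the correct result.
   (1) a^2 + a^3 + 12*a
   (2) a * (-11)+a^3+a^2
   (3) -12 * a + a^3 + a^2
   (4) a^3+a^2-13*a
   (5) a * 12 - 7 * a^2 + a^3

Expanding (-3 + a)*a*(a + 4):
= -12 * a + a^3 + a^2
3) -12 * a + a^3 + a^2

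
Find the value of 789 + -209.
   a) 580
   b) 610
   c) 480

789 + -209 = 580
a) 580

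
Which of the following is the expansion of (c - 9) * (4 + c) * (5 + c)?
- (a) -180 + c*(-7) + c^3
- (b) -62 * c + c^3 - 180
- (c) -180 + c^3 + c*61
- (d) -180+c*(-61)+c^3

Expanding (c - 9) * (4 + c) * (5 + c):
= -180+c*(-61)+c^3
d) -180+c*(-61)+c^3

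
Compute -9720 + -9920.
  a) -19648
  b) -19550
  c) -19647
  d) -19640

-9720 + -9920 = -19640
d) -19640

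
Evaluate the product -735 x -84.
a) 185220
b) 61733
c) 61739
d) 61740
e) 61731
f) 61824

-735 * -84 = 61740
d) 61740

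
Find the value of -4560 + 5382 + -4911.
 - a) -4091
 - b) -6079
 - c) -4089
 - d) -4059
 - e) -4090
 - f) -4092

First: -4560 + 5382 = 822
Then: 822 + -4911 = -4089
c) -4089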